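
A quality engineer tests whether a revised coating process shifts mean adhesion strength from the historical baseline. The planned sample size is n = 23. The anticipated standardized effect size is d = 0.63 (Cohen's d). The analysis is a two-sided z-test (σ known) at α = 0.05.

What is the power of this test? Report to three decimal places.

Noncentrality parameter: δ = d·√n = 0.63 × √23 = 3.0214
Critical value for a two-sided test at α = 0.05: z_{α/2} = 1.960.
Power = Φ(δ − 1.960) + Φ(−δ − 1.960) = Φ(1.061) + Φ(-4.981) = 0.8557 + 0.0000 = 0.8557.

Power ≈ 0.856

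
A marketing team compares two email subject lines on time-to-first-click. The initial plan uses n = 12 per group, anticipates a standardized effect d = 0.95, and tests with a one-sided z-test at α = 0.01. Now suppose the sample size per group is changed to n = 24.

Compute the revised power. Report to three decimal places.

With n = 24 per group: δ = d·√(n/2) = 0.95 × √(24/2) = 3.2909. Critical value z_{0.01} = 2.326.
Revised power = P(Z > 2.326 − δ) = Φ(0.965) = 0.8326.

Power ≈ 0.833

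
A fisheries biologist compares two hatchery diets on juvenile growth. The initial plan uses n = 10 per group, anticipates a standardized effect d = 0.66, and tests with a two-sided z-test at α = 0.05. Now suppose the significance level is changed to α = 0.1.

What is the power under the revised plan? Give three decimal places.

δ = d·√(n/2) = 0.66 × √(10/2) = 1.4758 (unchanged). New critical value: z_{0.05} = 1.645.
Revised power = Φ(δ − 1.645) + Φ(−δ − 1.645) = Φ(-0.169) + Φ(-3.121) = 0.4329 + 0.0009 = 0.4338.

Power ≈ 0.434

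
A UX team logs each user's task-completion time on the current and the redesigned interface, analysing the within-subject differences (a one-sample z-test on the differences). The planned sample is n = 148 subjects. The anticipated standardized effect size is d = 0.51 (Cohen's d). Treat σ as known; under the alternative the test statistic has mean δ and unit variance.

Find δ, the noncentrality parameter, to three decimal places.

δ = d·√n = 0.51 × √148 = 6.2044

δ ≈ 6.204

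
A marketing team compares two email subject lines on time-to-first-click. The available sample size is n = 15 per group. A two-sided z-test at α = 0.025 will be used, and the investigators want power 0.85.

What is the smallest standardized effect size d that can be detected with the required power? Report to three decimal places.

Need Φ(δ − 2.241) = 0.85, so δ = 2.241 + 1.036 = 3.278.
(Lower-tail contribution to power is negligible for δ > 0.)
δ = d·√(n/2) ⇒ d = δ/√(n/2) = 3.278/√(15/2) = 1.1969.

d ≈ 1.197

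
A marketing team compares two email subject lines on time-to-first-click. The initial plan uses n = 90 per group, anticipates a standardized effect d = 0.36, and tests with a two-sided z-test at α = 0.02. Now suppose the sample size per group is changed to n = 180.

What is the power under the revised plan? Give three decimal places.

Power ≈ 0.862

With n = 180 per group: δ = d·√(n/2) = 0.36 × √(180/2) = 3.4153. Critical value z_{0.01} = 2.326.
Revised power = Φ(δ − 2.326) + Φ(−δ − 2.326) = Φ(1.089) + Φ(-5.742) = 0.8619 + 0.0000 = 0.8619.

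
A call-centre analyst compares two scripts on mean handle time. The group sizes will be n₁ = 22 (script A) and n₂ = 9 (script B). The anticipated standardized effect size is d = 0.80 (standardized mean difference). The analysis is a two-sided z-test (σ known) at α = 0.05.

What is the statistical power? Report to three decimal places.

Noncentrality parameter: δ = d / √(1/n₁ + 1/n₂) = 0.80 / √(1/22 + 1/9) = 2.0218
Critical value for a two-sided test at α = 0.05: z_{α/2} = 1.960.
Power = Φ(δ − 1.960) + Φ(−δ − 1.960) = Φ(0.062) + Φ(-3.982) = 0.5247 + 0.0000 = 0.5247.

Power ≈ 0.525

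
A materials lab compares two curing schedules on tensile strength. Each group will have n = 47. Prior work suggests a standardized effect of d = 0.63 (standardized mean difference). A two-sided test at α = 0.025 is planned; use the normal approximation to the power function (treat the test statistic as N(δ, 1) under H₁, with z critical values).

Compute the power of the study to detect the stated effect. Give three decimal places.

Power ≈ 0.792

Noncentrality parameter: δ = d·√(n/2) = 0.63 × √(47/2) = 3.0540
Critical value for a two-sided test at α = 0.025: z_{α/2} = 2.241.
Power = Φ(δ − 2.241) + Φ(−δ − 2.241) = Φ(0.813) + Φ(-5.295) = 0.7918 + 0.0000 = 0.7918.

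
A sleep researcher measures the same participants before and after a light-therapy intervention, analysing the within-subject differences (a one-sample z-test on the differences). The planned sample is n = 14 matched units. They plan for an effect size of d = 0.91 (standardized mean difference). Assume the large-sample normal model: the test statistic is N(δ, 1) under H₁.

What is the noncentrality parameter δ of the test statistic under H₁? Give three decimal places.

δ = d·√n = 0.91 × √14 = 3.4049

δ ≈ 3.405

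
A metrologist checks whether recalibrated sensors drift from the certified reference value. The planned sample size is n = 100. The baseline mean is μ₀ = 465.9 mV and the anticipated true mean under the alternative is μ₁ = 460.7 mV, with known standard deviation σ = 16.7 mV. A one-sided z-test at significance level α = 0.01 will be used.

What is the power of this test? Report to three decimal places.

Standardized effect: d = |μ₁ − μ₀| / σ = |460.7 − 465.9| / 16.7 = 0.3114
Noncentrality parameter: δ = d·√n = 0.3114 × √100 = 3.1138
One-sided α = 0.01 → critical value z_{0.01} = 2.326.
Power = P(Z > 2.326 − δ) = Φ(0.787) = 0.7845.

Power ≈ 0.784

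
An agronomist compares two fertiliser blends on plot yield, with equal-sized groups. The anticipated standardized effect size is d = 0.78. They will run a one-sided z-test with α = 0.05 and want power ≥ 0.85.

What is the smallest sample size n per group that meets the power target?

Set Φ(δ − 1.645) = 0.85; then δ − 1.645 = Φ⁻¹(0.85) = 1.036, giving δ = 2.681.
δ = d·√(n/2) ⇒ n = 2(δ/d)² = 2 × (2.681 / 0.78)² = 23.63.
Round up to the next whole unit.

n = 24 per group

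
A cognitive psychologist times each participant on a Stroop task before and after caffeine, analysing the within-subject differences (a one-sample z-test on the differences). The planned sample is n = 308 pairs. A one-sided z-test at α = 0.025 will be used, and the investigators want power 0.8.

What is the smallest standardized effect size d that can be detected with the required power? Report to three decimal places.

d ≈ 0.160

Required noncentrality: δ = z_{0.025} + z_{0.20} = 1.960 + 0.842 = 2.802.
δ = d·√n ⇒ d = δ/√n = 2.802/√308 = 0.1596.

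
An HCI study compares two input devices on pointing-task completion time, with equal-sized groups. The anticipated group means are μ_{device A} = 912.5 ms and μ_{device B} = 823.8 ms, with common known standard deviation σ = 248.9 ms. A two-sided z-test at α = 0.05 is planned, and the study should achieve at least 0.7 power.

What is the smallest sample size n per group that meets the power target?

Standardized effect: d = |μ_{device A} − μ_{device B}| / σ = |912.5 − 823.8| / 248.9 = 0.3564
For power 0.7 need Φ(δ − z_{0.025}) = 0.7, so δ = z_{0.025} + z_{0.30} = 1.960 + 0.524 = 2.484.
(The Φ(−δ − z_{α/2}) term is vanishingly small for δ > 0 and is dropped in the standard sample-size formula.)
δ = d·√(n/2) ⇒ n = 2(δ/d)² = 2 × (2.484 / 0.3564)² = 97.20.
Rounding up, n = 98 per group.

n = 98 per group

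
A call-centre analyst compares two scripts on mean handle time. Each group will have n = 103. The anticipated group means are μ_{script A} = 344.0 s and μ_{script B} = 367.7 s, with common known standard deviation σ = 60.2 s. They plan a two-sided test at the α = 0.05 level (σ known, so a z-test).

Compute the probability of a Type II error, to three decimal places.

β ≈ 0.193

Standardized effect: d = |μ_{script A} − μ_{script B}| / σ = |344.0 − 367.7| / 60.2 = 0.3937
Noncentrality parameter: λ = d·√(n/2) = 0.3937 × √(103/2) = 2.8252
Two-sided α = 0.05 → critical value z_{0.025} = 1.960.
Power = Φ(λ − 1.960) + Φ(−λ − 1.960) = Φ(0.865) + Φ(-4.785) = 0.8066 + 0.0000 = 0.8066.
Type II error: β = 1 − power = 1 − 0.8066 = 0.1934.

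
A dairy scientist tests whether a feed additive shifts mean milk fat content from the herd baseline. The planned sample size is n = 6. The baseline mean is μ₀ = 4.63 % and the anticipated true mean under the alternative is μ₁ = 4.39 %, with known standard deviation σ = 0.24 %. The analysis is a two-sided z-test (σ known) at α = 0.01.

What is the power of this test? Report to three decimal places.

Power ≈ 0.450

Standardized effect: d = |μ₁ − μ₀| / σ = |4.39 − 4.63| / 0.24 = 1.0000
Noncentrality parameter: δ = d·√n = 1.0000 × √6 = 2.4495
Critical value for a two-sided test at α = 0.01: z_{α/2} = 2.576.
Power = Φ(δ − 2.576) + Φ(−δ − 2.576) = Φ(-0.126) + Φ(-5.025) = 0.4497 + 0.0000 = 0.4497.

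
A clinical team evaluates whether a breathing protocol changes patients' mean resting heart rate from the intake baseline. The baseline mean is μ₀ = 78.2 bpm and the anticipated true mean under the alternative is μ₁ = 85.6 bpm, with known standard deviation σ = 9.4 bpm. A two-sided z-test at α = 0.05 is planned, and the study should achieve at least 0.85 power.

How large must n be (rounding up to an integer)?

n = 15

Standardized effect: d = |μ₁ − μ₀| / σ = |85.6 − 78.2| / 9.4 = 0.7872
For power 0.85 need Φ(δ − z_{0.025}) = 0.85, so δ = z_{0.025} + z_{0.15} = 1.960 + 1.036 = 2.996.
(Ignoring the negligible lower-tail rejection probability gives the usual closed-form inversion.)
δ = d·√n ⇒ n = (δ/d)² = (2.996 / 0.7872)² = 14.49.
Rounding up, n = 15.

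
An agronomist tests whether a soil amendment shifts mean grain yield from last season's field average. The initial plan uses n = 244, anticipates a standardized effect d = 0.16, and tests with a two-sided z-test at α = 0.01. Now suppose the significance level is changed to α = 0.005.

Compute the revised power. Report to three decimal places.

δ = d·√n = 0.16 × √244 = 2.4993 (unchanged). New critical value: z_{0.0025} = 2.807.
Revised power = Φ(δ − 2.807) + Φ(−δ − 2.807) = Φ(-0.308) + Φ(-5.306) = 0.3791 + 0.0000 = 0.3791.

Power ≈ 0.379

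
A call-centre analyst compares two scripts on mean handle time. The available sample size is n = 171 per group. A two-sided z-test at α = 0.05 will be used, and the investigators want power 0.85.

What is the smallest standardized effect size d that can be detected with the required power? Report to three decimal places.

Need Φ(δ − 1.960) = 0.85, so δ = 1.960 + 1.036 = 2.996.
(The second rejection-region term Φ(−δ − z_{α/2}) is negligible and dropped.)
δ = d·√(n/2) ⇒ d = δ/√(n/2) = 2.996/√(171/2) = 0.3241.

d ≈ 0.324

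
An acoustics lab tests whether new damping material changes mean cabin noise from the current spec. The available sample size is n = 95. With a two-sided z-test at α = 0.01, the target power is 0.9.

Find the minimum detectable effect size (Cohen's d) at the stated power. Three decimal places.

Required noncentrality: δ = z_{0.005} + z_{0.10} = 2.576 + 1.282 = 3.857.
(Lower-tail contribution to power is negligible for δ > 0.)
δ = d·√n ⇒ d = δ/√n = 3.857/√95 = 0.3958.

d ≈ 0.396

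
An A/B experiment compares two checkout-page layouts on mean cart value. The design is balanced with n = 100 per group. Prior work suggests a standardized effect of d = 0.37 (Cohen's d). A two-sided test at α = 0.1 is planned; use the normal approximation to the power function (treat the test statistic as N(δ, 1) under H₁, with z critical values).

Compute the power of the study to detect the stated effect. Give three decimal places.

Noncentrality parameter: λ = d·√(n/2) = 0.37 × √(100/2) = 2.6163
Two-sided α = 0.1 → critical value z_{0.05} = 1.645.
Power = Φ(λ − 1.645) + Φ(−λ − 1.645) = Φ(0.971) + Φ(-4.261) = 0.8343 + 0.0000 = 0.8343.

Power ≈ 0.834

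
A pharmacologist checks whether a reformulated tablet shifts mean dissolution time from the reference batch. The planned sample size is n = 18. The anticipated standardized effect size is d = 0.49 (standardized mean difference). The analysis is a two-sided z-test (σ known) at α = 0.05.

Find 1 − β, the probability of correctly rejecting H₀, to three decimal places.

Noncentrality parameter: δ = d·√n = 0.49 × √18 = 2.0789
Two-sided α = 0.05 → critical value z_{0.025} = 1.960.
Power = Φ(δ − 1.960) + Φ(−δ − 1.960) = Φ(0.119) + Φ(-4.039) = 0.5473 + 0.0000 = 0.5474.

Power ≈ 0.547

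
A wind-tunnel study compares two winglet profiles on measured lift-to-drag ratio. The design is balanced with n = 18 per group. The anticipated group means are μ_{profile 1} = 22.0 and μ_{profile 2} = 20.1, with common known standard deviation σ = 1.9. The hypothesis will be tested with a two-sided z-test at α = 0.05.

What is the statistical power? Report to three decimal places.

Power ≈ 0.851

Standardized effect: d = |μ_{profile 1} − μ_{profile 2}| / σ = |22.0 − 20.1| / 1.9 = 1.0000
Noncentrality parameter: λ = d·√(n/2) = 1.0000 × √(18/2) = 3.0000
Two-sided α = 0.05 → critical value z_{0.025} = 1.960.
Power = Φ(λ − 1.960) + Φ(−λ − 1.960) = Φ(1.040) + Φ(-4.960) = 0.8508 + 0.0000 = 0.8508.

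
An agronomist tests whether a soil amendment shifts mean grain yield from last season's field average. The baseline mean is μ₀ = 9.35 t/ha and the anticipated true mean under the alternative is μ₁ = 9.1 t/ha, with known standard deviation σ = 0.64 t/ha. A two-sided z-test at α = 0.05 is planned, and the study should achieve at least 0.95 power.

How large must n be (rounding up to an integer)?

Standardized effect: d = |μ₁ − μ₀| / σ = |9.1 − 9.35| / 0.64 = 0.3906
For power 0.95 need Φ(δ − z_{0.025}) = 0.95, so δ = z_{0.025} + z_{0.05} = 1.960 + 1.645 = 3.605.
(The Φ(−δ − z_{α/2}) term is vanishingly small for δ > 0 and is dropped in the standard sample-size formula.)
δ = d·√n ⇒ n = (δ/d)² = (3.605 / 0.3906)² = 85.16.
Rounding up, n = 86.

n = 86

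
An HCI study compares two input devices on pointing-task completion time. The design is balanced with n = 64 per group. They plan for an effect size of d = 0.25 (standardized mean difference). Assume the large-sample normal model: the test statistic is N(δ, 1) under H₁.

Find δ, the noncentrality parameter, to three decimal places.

The noncentrality parameter scales effect size by the design's sample-size factor: δ = d·√(n/2) = 0.25 × √(64/2) = 1.4142

δ ≈ 1.414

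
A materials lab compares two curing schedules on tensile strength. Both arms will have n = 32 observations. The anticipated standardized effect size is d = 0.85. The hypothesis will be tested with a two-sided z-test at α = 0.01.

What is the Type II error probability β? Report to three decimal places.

β ≈ 0.205

Noncentrality parameter: δ = d·√(n/2) = 0.85 × √(32/2) = 3.4000
Critical value for a two-sided test at α = 0.01: z_{α/2} = 2.576.
Power = Φ(δ − 2.576) + Φ(−δ − 2.576) = Φ(0.824) + Φ(-5.976) = 0.7951 + 0.0000 = 0.7951.
Type II error: β = 1 − power = 1 − 0.7951 = 0.2049.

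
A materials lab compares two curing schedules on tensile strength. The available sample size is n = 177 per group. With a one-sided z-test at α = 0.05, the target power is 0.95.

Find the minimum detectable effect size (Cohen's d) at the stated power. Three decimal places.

d ≈ 0.350

Need Φ(δ − 1.645) = 0.95, so δ = 1.645 + 1.645 = 3.290.
δ = d·√(n/2) ⇒ d = δ/√(n/2) = 3.290/√(177/2) = 0.3497.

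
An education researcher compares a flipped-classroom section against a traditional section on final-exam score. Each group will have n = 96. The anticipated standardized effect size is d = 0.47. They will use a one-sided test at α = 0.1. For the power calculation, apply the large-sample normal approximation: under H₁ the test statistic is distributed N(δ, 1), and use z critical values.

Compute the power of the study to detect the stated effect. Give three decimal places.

Power ≈ 0.976

Noncentrality parameter: λ = d·√(n/2) = 0.47 × √(96/2) = 3.2563
Critical value for a one-sided test at α = 0.1: z_α = 1.282.
Power = Φ(λ − 1.282) = Φ(1.975) = 0.9758.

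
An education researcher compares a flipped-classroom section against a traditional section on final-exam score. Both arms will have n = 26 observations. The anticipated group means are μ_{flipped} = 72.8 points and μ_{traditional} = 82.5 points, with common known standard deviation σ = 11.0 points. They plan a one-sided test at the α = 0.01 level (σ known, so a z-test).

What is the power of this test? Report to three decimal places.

Power ≈ 0.803

Standardized effect: d = |μ_{flipped} − μ_{traditional}| / σ = |72.8 − 82.5| / 11.0 = 0.8818
Noncentrality parameter: δ = d·√(n/2) = 0.8818 × √(26/2) = 3.1794
One-sided α = 0.01 → critical value z_{0.01} = 2.326.
Power = Φ(δ − 2.326) = Φ(0.853) = 0.8032.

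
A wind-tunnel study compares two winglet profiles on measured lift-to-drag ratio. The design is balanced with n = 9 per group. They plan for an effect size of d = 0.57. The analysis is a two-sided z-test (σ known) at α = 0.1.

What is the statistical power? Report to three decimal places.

Noncentrality parameter: δ = d·√(n/2) = 0.57 × √(9/2) = 1.2092
Two-sided α = 0.1 → critical value z_{0.05} = 1.645.
Power = Φ(δ − 1.645) + Φ(−δ − 1.645) = Φ(-0.436) + Φ(-2.854) = 0.3315 + 0.0022 = 0.3337.

Power ≈ 0.334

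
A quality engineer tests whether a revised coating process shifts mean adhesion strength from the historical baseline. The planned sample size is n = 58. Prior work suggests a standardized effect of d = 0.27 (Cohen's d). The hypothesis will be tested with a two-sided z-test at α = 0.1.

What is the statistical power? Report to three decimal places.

Power ≈ 0.660

Noncentrality parameter: δ = d·√n = 0.27 × √58 = 2.0563
Two-sided α = 0.1 → critical value z_{0.05} = 1.645.
Power = Φ(δ − 1.645) + Φ(−δ − 1.645) = Φ(0.411) + Φ(-3.701) = 0.6596 + 0.0001 = 0.6597.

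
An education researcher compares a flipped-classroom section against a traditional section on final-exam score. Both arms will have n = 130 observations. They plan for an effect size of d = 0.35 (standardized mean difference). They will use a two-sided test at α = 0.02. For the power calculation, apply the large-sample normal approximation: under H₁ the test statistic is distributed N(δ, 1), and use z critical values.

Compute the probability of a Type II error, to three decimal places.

β ≈ 0.310

Noncentrality parameter: λ = d·√(n/2) = 0.35 × √(130/2) = 2.8218
Critical value for a two-sided test at α = 0.02: z_{α/2} = 2.326.
Power = Φ(λ − 2.326) + Φ(−λ − 2.326) = Φ(0.495) + Φ(-5.148) = 0.6899 + 0.0000 = 0.6899.
Type II error: β = 1 − power = 1 − 0.6899 = 0.3101.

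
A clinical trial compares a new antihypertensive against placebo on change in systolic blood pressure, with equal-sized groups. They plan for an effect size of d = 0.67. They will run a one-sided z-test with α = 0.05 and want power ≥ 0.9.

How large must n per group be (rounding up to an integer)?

n = 39 per group

For power 0.9 need Φ(δ − z_{0.05}) = 0.9, so δ = z_{0.05} + z_{0.10} = 1.645 + 1.282 = 2.926.
δ = d·√(n/2) ⇒ n = 2(δ/d)² = 2 × (2.926 / 0.67)² = 38.15.
Round up to the next whole unit.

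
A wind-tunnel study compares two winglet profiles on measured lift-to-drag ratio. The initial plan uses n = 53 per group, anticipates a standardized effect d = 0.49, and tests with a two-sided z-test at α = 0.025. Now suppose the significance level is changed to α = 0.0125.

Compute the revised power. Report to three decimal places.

δ = d·√(n/2) = 0.49 × √(53/2) = 2.5224 (unchanged). New critical value: z_{0.0063} = 2.498.
Revised power = Φ(δ − 2.498) + Φ(−δ − 2.498) = Φ(0.025) + Φ(-5.020) = 0.5099 + 0.0000 = 0.5099.

Power ≈ 0.510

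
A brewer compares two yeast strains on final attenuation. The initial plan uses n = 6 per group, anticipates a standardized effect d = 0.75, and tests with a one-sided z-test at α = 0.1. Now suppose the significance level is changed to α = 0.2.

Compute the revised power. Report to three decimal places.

Power ≈ 0.676

δ = d·√(n/2) = 0.75 × √(6/2) = 1.2990 (unchanged). New critical value: z_{0.2} = 0.842.
Revised power = Φ(δ − 0.842) = Φ(0.457) = 0.6763.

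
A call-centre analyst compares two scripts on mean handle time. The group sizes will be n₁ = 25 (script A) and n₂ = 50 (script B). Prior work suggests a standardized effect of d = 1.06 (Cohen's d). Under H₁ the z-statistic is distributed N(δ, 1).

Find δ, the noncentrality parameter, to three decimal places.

δ = d / √(1/n₁ + 1/n₂) = 1.06 / √(1/25 + 1/50) = 4.3274

δ ≈ 4.327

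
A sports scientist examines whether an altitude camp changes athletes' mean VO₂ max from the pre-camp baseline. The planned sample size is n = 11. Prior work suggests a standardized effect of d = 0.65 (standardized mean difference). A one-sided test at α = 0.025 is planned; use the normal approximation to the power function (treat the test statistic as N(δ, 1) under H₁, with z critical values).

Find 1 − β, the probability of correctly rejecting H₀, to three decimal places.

Power ≈ 0.578

Noncentrality parameter: δ = d·√n = 0.65 × √11 = 2.1558
Critical value for a one-sided test at α = 0.025: z_α = 1.960.
Power = P(Z > 1.960 − δ) = Φ(0.196) = 0.5776.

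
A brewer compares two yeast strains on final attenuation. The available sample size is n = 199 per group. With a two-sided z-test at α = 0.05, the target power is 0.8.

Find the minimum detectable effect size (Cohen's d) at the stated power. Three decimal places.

d ≈ 0.281

Need Φ(δ − 1.960) = 0.8, so δ = 1.960 + 0.842 = 2.802.
(The second rejection-region term Φ(−δ − z_{α/2}) is negligible and dropped.)
δ = d·√(n/2) ⇒ d = δ/√(n/2) = 2.802/√(199/2) = 0.2809.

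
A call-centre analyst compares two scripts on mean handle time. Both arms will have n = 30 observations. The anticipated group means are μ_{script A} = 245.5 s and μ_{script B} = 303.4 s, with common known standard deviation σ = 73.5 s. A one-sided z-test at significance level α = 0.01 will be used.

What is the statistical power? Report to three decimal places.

Standardized effect: d = |μ_{script A} − μ_{script B}| / σ = |245.5 − 303.4| / 73.5 = 0.7878
Noncentrality parameter: δ = d·√(n/2) = 0.7878 × √(30/2) = 3.0510
One-sided α = 0.01 → critical value z_{0.01} = 2.326.
Power = Φ(δ − 2.326) = Φ(0.725) = 0.7657.

Power ≈ 0.766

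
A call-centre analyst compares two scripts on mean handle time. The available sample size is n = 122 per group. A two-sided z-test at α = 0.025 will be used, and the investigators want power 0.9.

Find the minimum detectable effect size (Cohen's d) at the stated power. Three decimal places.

d ≈ 0.451

Need Φ(δ − 2.241) = 0.9, so δ = 2.241 + 1.282 = 3.523.
(Lower-tail contribution to power is negligible for δ > 0.)
δ = d·√(n/2) ⇒ d = δ/√(n/2) = 3.523/√(122/2) = 0.4511.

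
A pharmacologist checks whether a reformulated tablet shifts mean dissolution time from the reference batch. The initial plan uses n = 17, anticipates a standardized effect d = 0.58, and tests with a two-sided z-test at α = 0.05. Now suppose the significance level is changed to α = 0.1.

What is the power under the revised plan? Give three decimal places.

Power ≈ 0.772

δ = d·√n = 0.58 × √17 = 2.3914 (unchanged). New critical value: z_{0.05} = 1.645.
Revised power = Φ(δ − 1.645) + Φ(−δ − 1.645) = Φ(0.747) + Φ(-4.036) = 0.7723 + 0.0000 = 0.7724.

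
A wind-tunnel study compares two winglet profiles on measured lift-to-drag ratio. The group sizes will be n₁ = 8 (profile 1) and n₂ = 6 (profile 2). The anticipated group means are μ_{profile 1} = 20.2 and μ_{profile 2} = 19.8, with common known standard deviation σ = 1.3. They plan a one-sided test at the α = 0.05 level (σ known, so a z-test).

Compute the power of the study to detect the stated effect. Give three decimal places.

Power ≈ 0.141

Standardized effect: d = |μ_{profile 1} − μ_{profile 2}| / σ = |20.2 − 19.8| / 1.3 = 0.3077
Noncentrality parameter: δ = d / √(1/n₁ + 1/n₂) = 0.3077 / √(1/8 + 1/6) = 0.5697
One-sided α = 0.05 → critical value z_{0.05} = 1.645.
Power = Φ(δ − 1.645) = Φ(-1.075) = 0.1412.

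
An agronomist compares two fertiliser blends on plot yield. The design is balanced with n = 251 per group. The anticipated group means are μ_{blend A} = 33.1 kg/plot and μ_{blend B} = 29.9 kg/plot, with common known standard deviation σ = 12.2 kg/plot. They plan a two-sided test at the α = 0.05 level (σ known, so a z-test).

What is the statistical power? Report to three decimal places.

Standardized effect: d = |μ_{blend A} − μ_{blend B}| / σ = |33.1 − 29.9| / 12.2 = 0.2623
Noncentrality parameter: δ = d·√(n/2) = 0.2623 × √(251/2) = 2.9384
Critical value for a two-sided test at α = 0.05: z_{α/2} = 1.960.
Power = Φ(δ − 1.960) + Φ(−δ − 1.960) = Φ(0.978) + Φ(-4.898) = 0.8361 + 0.0000 = 0.8361.

Power ≈ 0.836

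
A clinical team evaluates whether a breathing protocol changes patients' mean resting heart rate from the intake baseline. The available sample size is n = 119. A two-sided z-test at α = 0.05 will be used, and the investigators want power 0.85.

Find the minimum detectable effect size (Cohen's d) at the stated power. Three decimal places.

d ≈ 0.275

Need Φ(δ − 1.960) = 0.85, so δ = 1.960 + 1.036 = 2.996.
(The second rejection-region term Φ(−δ − z_{α/2}) is negligible and dropped.)
δ = d·√n ⇒ d = δ/√n = 2.996/√119 = 0.2747.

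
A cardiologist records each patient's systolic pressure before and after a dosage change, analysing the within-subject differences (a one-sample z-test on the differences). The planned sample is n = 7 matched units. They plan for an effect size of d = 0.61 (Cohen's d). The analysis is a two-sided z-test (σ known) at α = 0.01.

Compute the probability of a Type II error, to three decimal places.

β ≈ 0.832

Noncentrality parameter: δ = d·√n = 0.61 × √7 = 1.6139
Critical value for a two-sided test at α = 0.01: z_{α/2} = 2.576.
Power = Φ(δ − 2.576) + Φ(−δ − 2.576) = Φ(-0.962) + Φ(-4.190) = 0.1680 + 0.0000 = 0.1681.
Type II error: β = 1 − power = 1 − 0.1681 = 0.8319.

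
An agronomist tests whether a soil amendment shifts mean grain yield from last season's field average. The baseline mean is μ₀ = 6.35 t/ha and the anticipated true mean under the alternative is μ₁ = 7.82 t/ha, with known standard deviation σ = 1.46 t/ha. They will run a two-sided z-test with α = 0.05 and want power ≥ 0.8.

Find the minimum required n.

n = 8

Standardized effect: d = |μ₁ − μ₀| / σ = |7.82 − 6.35| / 1.46 = 1.0068
Set Φ(δ − 1.960) = 0.8; then δ − 1.960 = Φ⁻¹(0.8) = 0.842, giving δ = 2.802.
(Ignoring the negligible lower-tail rejection probability gives the usual closed-form inversion.)
δ = d·√n ⇒ n = (δ/d)² = (2.802 / 1.0068)² = 7.74.
Round up to the next whole unit.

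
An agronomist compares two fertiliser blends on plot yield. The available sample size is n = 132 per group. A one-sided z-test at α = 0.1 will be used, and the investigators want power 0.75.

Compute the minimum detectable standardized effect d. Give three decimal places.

d ≈ 0.241

Need Φ(δ − 1.282) = 0.75, so δ = 1.282 + 0.674 = 1.956.
δ = d·√(n/2) ⇒ d = δ/√(n/2) = 1.956/√(132/2) = 0.2408.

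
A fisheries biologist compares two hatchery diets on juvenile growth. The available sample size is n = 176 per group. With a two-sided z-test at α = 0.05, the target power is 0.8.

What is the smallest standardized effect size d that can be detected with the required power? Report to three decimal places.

Required noncentrality: δ = z_{0.025} + z_{0.20} = 1.960 + 0.842 = 2.802.
(Lower-tail contribution to power is negligible for δ > 0.)
δ = d·√(n/2) ⇒ d = δ/√(n/2) = 2.802/√(176/2) = 0.2986.

d ≈ 0.299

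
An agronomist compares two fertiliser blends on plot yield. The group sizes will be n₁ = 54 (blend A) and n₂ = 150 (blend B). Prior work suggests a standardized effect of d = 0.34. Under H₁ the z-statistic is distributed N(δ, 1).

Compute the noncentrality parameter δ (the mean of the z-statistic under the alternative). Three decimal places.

δ = d / √(1/n₁ + 1/n₂) = 0.34 / √(1/54 + 1/150) = 2.1424

δ ≈ 2.142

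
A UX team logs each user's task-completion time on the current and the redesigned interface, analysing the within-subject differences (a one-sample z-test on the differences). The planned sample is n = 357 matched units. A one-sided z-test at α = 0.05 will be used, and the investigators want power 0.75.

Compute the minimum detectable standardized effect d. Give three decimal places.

d ≈ 0.123

Need Φ(δ − 1.645) = 0.75, so δ = 1.645 + 0.674 = 2.319.
δ = d·√n ⇒ d = δ/√n = 2.319/√357 = 0.1228.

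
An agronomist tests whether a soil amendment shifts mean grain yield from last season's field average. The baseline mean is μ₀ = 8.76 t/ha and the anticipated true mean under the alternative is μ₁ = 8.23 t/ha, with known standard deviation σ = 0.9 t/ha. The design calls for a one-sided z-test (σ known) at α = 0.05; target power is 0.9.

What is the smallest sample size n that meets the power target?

Standardized effect: d = |μ₁ − μ₀| / σ = |8.23 − 8.76| / 0.9 = 0.5889
Set Φ(δ − 1.645) = 0.9; then δ − 1.645 = Φ⁻¹(0.9) = 1.282, giving δ = 2.926.
δ = d·√n ⇒ n = (δ/d)² = (2.926 / 0.5889)² = 24.69.
Rounding up, n = 25.

n = 25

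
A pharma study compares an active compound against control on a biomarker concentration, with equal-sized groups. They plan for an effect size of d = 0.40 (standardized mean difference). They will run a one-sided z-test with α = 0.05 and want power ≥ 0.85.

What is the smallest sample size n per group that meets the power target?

For power 0.85 need Φ(δ − z_{0.05}) = 0.85, so δ = z_{0.05} + z_{0.15} = 1.645 + 1.036 = 2.681.
δ = d·√(n/2) ⇒ n = 2(δ/d)² = 2 × (2.681 / 0.40)² = 89.87.
Rounding up, n = 90 per group.

n = 90 per group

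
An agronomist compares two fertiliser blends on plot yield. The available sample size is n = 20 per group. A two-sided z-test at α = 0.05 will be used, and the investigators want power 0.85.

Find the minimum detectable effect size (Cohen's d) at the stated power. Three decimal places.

Required noncentrality: δ = z_{0.025} + z_{0.15} = 1.960 + 1.036 = 2.996.
(Lower-tail contribution to power is negligible for δ > 0.)
δ = d·√(n/2) ⇒ d = δ/√(n/2) = 2.996/√(20/2) = 0.9475.

d ≈ 0.948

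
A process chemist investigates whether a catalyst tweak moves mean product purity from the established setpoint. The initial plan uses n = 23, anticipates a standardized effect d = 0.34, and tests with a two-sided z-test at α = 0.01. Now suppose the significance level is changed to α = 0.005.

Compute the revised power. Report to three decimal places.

δ = d·√n = 0.34 × √23 = 1.6306 (unchanged). New critical value: z_{0.0025} = 2.807.
Revised power = Φ(δ − 2.807) + Φ(−δ − 2.807) = Φ(-1.176) + Φ(-4.438) = 0.1197 + 0.0000 = 0.1197.

Power ≈ 0.120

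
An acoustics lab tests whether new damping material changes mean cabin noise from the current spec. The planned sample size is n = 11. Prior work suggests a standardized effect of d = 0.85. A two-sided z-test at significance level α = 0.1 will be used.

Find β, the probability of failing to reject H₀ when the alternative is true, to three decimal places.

Noncentrality parameter: δ = d·√n = 0.85 × √11 = 2.8191
Critical value for a two-sided test at α = 0.1: z_{α/2} = 1.645.
Power = Φ(δ − 1.645) + Φ(−δ − 1.645) = Φ(1.174) + Φ(-4.464) = 0.8799 + 0.0000 = 0.8799.
Type II error: β = 1 − power = 1 − 0.8799 = 0.1201.

β ≈ 0.120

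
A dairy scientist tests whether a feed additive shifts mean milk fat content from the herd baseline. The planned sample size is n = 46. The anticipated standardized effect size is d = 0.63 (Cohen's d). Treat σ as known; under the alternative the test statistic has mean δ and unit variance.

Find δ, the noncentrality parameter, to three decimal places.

δ = d·√n = 0.63 × √46 = 4.2729

δ ≈ 4.273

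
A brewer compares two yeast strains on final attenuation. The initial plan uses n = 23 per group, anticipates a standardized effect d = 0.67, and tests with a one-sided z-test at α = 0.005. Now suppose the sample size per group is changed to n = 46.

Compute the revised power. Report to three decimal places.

Power ≈ 0.738

With n = 46 per group: δ = d·√(n/2) = 0.67 × √(46/2) = 3.2132. Critical value z_{0.005} = 2.576.
Revised power = P(Z > 2.576 − δ) = Φ(0.637) = 0.7381.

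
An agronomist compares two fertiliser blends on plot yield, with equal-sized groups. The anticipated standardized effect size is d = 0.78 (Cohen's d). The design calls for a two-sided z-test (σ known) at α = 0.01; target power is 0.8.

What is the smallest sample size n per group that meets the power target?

Set Φ(δ − 2.576) = 0.8; then δ − 2.576 = Φ⁻¹(0.8) = 0.842, giving δ = 3.417.
(The Φ(−δ − z_{α/2}) term is vanishingly small for δ > 0 and is dropped in the standard sample-size formula.)
δ = d·√(n/2) ⇒ n = 2(δ/d)² = 2 × (3.417 / 0.78)² = 38.39.
Rounding up, n = 39 per group.

n = 39 per group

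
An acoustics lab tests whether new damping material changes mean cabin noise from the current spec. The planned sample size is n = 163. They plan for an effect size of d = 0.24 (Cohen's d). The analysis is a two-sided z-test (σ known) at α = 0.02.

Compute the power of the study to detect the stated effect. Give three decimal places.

Power ≈ 0.770

Noncentrality parameter: δ = d·√n = 0.24 × √163 = 3.0641
Two-sided α = 0.02 → critical value z_{0.01} = 2.326.
Power = Φ(δ − 2.326) + Φ(−δ − 2.326) = Φ(0.738) + Φ(-5.390) = 0.7697 + 0.0000 = 0.7697.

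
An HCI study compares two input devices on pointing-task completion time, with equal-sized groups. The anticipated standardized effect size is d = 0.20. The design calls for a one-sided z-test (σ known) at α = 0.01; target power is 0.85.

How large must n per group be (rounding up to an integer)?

n = 566 per group

For power 0.85 need Φ(δ − z_{0.01}) = 0.85, so δ = z_{0.01} + z_{0.15} = 2.326 + 1.036 = 3.363.
δ = d·√(n/2) ⇒ n = 2(δ/d)² = 2 × (3.363 / 0.20)² = 565.41.
Round up to the next whole unit.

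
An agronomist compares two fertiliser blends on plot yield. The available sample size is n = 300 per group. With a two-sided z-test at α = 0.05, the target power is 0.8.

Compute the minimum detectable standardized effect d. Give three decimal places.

d ≈ 0.229

Required noncentrality: δ = z_{0.025} + z_{0.20} = 1.960 + 0.842 = 2.802.
(Lower-tail contribution to power is negligible for δ > 0.)
δ = d·√(n/2) ⇒ d = δ/√(n/2) = 2.802/√(300/2) = 0.2287.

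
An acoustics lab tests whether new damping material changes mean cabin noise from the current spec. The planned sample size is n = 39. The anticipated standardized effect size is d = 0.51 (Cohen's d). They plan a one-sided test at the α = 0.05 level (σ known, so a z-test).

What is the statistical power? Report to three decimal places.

Noncentrality parameter: δ = d·√n = 0.51 × √39 = 3.1849
One-sided α = 0.05 → critical value z_{0.05} = 1.645.
Power = P(Z > 1.645 − δ) = Φ(1.540) = 0.9382.

Power ≈ 0.938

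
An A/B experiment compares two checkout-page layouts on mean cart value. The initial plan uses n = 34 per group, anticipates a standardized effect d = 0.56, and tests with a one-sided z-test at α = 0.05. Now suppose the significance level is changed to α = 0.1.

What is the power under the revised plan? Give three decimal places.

Power ≈ 0.848

δ = d·√(n/2) = 0.56 × √(34/2) = 2.3089 (unchanged). New critical value: z_{0.1} = 1.282.
Revised power = P(Z > 1.282 − δ) = Φ(1.027) = 0.8479.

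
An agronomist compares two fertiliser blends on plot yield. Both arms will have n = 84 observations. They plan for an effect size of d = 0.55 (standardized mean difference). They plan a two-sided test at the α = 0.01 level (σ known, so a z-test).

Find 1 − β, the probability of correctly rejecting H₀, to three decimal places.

Power ≈ 0.839

Noncentrality parameter: δ = d·√(n/2) = 0.55 × √(84/2) = 3.5644
Two-sided α = 0.01 → critical value z_{0.005} = 2.576.
Power = Φ(δ − 2.576) + Φ(−δ − 2.576) = Φ(0.989) + Φ(-6.140) = 0.8386 + 0.0000 = 0.8386.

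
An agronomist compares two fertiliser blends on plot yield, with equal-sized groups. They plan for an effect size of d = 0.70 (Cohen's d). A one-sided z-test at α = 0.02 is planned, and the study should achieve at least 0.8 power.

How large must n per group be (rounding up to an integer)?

Set Φ(δ − 2.054) = 0.8; then δ − 2.054 = Φ⁻¹(0.8) = 0.842, giving δ = 2.895.
δ = d·√(n/2) ⇒ n = 2(δ/d)² = 2 × (2.895 / 0.70)² = 34.22.
Rounding up, n = 35 per group.

n = 35 per group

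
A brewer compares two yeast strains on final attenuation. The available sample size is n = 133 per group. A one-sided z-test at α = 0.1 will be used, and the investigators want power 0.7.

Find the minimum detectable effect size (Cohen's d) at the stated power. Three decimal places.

d ≈ 0.221

Required noncentrality: δ = z_{0.1} + z_{0.30} = 1.282 + 0.524 = 1.806.
δ = d·√(n/2) ⇒ d = δ/√(n/2) = 1.806/√(133/2) = 0.2215.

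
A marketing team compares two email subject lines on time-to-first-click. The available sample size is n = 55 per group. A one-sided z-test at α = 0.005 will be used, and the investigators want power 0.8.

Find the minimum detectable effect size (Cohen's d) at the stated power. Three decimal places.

d ≈ 0.652

Required noncentrality: δ = z_{0.005} + z_{0.20} = 2.576 + 0.842 = 3.417.
δ = d·√(n/2) ⇒ d = δ/√(n/2) = 3.417/√(55/2) = 0.6517.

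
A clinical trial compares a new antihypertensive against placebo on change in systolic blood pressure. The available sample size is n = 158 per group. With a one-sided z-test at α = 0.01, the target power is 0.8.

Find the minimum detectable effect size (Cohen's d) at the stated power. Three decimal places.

Required noncentrality: δ = z_{0.01} + z_{0.20} = 2.326 + 0.842 = 3.168.
δ = d·√(n/2) ⇒ d = δ/√(n/2) = 3.168/√(158/2) = 0.3564.

d ≈ 0.356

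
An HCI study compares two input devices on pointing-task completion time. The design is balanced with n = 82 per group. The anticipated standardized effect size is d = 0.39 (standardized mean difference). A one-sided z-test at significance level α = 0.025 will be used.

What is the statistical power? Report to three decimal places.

Power ≈ 0.704

Noncentrality parameter: δ = d·√(n/2) = 0.39 × √(82/2) = 2.4972
One-sided α = 0.025 → critical value z_{0.025} = 1.960.
Power = P(Z > 1.960 − δ) = Φ(0.537) = 0.7045.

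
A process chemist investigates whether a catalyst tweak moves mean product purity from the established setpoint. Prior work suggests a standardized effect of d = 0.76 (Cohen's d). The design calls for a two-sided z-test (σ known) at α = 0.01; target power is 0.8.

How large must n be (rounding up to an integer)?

For power 0.8 need Φ(δ − z_{0.005}) = 0.8, so δ = z_{0.005} + z_{0.20} = 2.576 + 0.842 = 3.417.
(The Φ(−δ − z_{α/2}) term is vanishingly small for δ > 0 and is dropped in the standard sample-size formula.)
δ = d·√n ⇒ n = (δ/d)² = (3.417 / 0.76)² = 20.22.
Rounding up, n = 21.

n = 21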